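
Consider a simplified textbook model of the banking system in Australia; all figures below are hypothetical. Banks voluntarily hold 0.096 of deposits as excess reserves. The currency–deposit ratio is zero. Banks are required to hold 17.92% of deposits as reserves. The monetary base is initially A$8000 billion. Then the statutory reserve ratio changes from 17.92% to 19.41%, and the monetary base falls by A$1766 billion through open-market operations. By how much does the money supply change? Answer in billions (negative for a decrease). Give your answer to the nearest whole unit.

-7581 billion

Before: m₁ = 1 / (0.1792 + 0.096) ≈ 3.63372, MB₁ = 8000, so M₁ = 3.63372 × 8000 = 29069.76 billion.
After: m₂ = 1 / (0.1941 + 0.096) ≈ 3.44709, MB₂ = 8000 − 1766 = 6234, so M₂ = 3.44709 × 6234 ≈ 21489.1591 billion.
ΔM = M₂ − M₁ = 21489.1591 − 29069.76 = -7580.6009 billion.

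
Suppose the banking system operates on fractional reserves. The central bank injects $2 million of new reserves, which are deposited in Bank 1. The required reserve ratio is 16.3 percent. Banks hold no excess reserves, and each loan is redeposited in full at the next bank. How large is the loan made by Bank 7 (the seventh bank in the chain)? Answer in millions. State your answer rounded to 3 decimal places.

$0.576 million

Each bank lends a fraction (1 − rr) = 0.8370 of the deposit it receives, so Bank 7 receives 2·0.8370^6 and lends 2·0.8370^7 ≈ 0.5756 million.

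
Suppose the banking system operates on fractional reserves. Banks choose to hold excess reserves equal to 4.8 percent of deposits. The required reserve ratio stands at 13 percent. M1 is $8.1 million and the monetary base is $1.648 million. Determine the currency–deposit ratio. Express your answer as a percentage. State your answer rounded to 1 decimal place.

Using m = M/MB = 8.1/1.648 ≈ 4.915049. From m = (1 + c)/(c + rr + e), rearranging gives 1 + c = m·(c + rr + e), so c·(1 − m) = m·(rr + e) − 1.
Hence c = [m·(rr + e) − 1]/(1 − m) = [4.915049 × (0.13 + 0.048) − 1] / (1 − 4.915049) ≈ 0.031959.

3.2%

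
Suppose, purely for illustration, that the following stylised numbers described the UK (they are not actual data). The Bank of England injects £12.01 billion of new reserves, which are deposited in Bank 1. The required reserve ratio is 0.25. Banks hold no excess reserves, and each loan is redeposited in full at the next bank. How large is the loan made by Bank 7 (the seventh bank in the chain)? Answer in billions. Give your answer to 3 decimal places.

£1.603 billion

Each bank lends a fraction (1 − rr) = 0.7500 of the deposit it receives, so Bank 7 receives 12.01·0.7500^6 and lends 12.01·0.7500^7 ≈ 1.6031 billion.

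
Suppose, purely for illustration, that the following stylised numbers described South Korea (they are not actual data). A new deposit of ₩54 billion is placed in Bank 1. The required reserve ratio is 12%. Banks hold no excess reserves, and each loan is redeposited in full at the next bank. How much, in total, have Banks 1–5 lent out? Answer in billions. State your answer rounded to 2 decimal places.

Bank i lends (1 − rr)^i of the original deposit: Bank 1 lends 54·0.8800 = 47.5200, Bank 2 lends 54·0.8800² = 41.8176, and so on.
Summing a geometric series: total = 54·[0.8800·(1 − 0.8800^5) / (1 − 0.8800)] ≈ 187.0182 billion.

₩187.02 billion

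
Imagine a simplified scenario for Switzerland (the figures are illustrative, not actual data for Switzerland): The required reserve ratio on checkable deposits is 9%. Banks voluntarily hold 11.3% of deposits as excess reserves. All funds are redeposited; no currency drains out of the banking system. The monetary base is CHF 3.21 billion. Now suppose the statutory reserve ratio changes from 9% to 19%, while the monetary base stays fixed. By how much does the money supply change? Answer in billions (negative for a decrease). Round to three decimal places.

Initially m₁ = 1 / (0.09 + 0.113) ≈ 4.92611, so M₁ = 4.92611 × 3.21 ≈ 15.8128 billion.
After the change m₂ = 1 / (0.19 + 0.113) ≈ 3.30033, so M₂ = 3.30033 × 3.21 ≈ 10.5941 billion.
ΔM = M₂ − M₁ = 10.5941 − 15.8128 = -5.2187 billion.

-5.219 billion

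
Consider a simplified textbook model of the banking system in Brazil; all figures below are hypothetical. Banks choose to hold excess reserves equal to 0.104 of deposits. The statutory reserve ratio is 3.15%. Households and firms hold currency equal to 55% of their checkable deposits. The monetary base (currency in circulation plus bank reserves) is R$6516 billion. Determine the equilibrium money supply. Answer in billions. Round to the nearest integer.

The money multiplier is m = (1 + c) / (rr + e + c) = (1 + 0.55) / (0.0315 + 0.104 + 0.55) ≈ 2.26112.
So M = m × MB = 2.26112 × 6516 ≈ 14733.4579 billion.

R$14733 billion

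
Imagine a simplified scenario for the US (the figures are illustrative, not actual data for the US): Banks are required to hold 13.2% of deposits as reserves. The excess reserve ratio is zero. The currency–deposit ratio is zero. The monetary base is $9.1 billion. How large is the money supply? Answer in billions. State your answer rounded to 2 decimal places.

$68.94 billion

With no currency drain or excess reserves, the money multiplier is m = 1/rr = 1/0.132 ≈ 7.5758.
Money supply M = m × MB = 7.5758 × 9.1 ≈ 68.9398 billion.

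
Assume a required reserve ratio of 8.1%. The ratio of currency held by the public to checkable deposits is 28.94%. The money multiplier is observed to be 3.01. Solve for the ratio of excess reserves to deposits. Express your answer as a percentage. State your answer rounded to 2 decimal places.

Using m = 3.01. Since m = (1 + c)/(c + rr + e), the denominator satisfies c + rr + e = (1 + c)/m = (1 + 0.2894) / 3.01 ≈ 0.428372.
With c = 0.2894 and rr = 0.081, the ratio of excess reserves to deposits is 0.428372 − 0.2894 − 0.081 = 0.057972.

5.80%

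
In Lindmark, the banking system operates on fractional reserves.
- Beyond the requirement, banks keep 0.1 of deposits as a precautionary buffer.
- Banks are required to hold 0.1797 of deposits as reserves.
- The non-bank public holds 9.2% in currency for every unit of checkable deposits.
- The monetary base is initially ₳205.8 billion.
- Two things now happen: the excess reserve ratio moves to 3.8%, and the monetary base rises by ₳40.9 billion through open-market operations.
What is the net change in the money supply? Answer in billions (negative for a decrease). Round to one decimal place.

₳265.3 billion

Before: m₁ = (1 + 0.092) / (0.1797 + 0.1 + 0.092) ≈ 2.93785, MB₁ = 205.8, so M₁ = 2.93785 × 205.8 ≈ 604.6095 billion.
After: m₂ = (1 + 0.092) / (0.1797 + 0.038 + 0.092) ≈ 3.52599, MB₂ = 205.8 + 40.9 = 246.7, so M₂ = 3.52599 × 246.7 ≈ 869.8617 billion.
ΔM = M₂ − M₁ = 869.8617 − 604.6095 = 265.2522 billion.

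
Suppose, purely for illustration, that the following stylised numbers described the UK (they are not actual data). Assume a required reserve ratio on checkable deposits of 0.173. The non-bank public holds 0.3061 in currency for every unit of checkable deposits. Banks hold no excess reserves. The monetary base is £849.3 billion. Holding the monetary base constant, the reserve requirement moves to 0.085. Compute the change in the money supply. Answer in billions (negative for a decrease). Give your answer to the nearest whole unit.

Initially m₁ = (1 + 0.3061) / (0.173 + 0.3061) ≈ 2.7262, so M₁ = 2.7262 × 849.3 ≈ 2315.3617 billion.
After the change m₂ = (1 + 0.3061) / (0.085 + 0.3061) ≈ 3.3396, so M₂ = 3.3396 × 849.3 ≈ 2836.3223 billion.
ΔM = M₂ − M₁ = 2836.3223 − 2315.3617 = 520.9606 billion.

£521 billion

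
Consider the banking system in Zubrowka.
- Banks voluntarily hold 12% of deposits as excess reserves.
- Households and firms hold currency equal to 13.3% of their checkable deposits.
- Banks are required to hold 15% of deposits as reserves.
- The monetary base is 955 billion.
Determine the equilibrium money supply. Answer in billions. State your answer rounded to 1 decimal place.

2684.9 billion

The money multiplier is m = (1 + c) / (rr + e + c) = (1 + 0.133) / (0.15 + 0.12 + 0.133) ≈ 2.81141.
So M = m × MB = 2.81141 × 955 ≈ 2684.8965 billion.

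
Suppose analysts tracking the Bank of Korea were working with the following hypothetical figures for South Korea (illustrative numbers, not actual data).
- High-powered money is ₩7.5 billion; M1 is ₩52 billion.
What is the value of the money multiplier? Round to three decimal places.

6.933

The money multiplier is m = M / MB = 52 / 7.5 ≈ 6.93333.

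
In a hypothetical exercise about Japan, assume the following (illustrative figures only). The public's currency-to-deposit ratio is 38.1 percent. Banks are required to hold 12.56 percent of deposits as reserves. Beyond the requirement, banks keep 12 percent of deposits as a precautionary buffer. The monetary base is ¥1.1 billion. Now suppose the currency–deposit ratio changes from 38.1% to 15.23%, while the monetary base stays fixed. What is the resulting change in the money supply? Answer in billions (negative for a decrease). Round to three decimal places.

¥0.761 billion

Initially m₁ = (1 + 0.381) / (0.1256 + 0.12 + 0.381) ≈ 2.20396, so M₁ = 2.20396 × 1.1 ≈ 2.4244 billion.
After the change m₂ = (1 + 0.1523) / (0.1256 + 0.12 + 0.1523) ≈ 2.89595, so M₂ = 2.89595 × 1.1 ≈ 3.1855 billion.
ΔM = M₂ − M₁ = 3.1855 − 2.4244 = 0.7611 billion.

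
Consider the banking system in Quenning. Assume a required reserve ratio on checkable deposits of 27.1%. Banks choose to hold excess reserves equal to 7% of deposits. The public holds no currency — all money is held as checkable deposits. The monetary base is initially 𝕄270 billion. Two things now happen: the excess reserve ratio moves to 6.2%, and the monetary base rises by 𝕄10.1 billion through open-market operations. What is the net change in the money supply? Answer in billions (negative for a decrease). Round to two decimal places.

𝕄49.35 billion

Before: m₁ = 1 / (0.271 + 0.07) ≈ 2.932551, MB₁ = 270, so M₁ = 2.932551 × 270 ≈ 791.7888 billion.
After: m₂ = 1 / (0.271 + 0.062) ≈ 3.003003, MB₂ = 270 + 10.1 = 280.1, so M₂ = 3.003003 × 280.1 ≈ 841.1411 billion.
ΔM = M₂ − M₁ = 841.1411 − 791.7888 = 49.3523 billion.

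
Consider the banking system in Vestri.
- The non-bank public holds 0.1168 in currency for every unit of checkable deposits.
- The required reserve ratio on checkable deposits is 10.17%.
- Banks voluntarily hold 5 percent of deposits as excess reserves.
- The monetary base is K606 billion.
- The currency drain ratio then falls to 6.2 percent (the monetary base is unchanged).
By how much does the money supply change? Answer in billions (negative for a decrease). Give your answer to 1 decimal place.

K491.0 billion

Initially m₁ = (1 + 0.1168) / (0.1017 + 0.05 + 0.1168) ≈ 4.15940, so M₁ = 4.15940 × 606 = 2520.5964 billion.
After the change m₂ = (1 + 0.062) / (0.1017 + 0.05 + 0.062) ≈ 4.96958, so M₂ = 4.96958 × 606 ≈ 3011.5655 billion.
ΔM = M₂ − M₁ = 3011.5655 − 2520.5964 = 490.9691 billion.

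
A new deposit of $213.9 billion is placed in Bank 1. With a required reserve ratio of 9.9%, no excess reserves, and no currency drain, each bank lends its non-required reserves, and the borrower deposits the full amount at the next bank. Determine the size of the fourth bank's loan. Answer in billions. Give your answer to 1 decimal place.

$141.0 billion

Each bank lends a fraction (1 − rr) = 0.9010 of the deposit it receives, so Bank 4 receives 213.9·0.9010^3 and lends 213.9·0.9010^4 ≈ 140.9646 billion.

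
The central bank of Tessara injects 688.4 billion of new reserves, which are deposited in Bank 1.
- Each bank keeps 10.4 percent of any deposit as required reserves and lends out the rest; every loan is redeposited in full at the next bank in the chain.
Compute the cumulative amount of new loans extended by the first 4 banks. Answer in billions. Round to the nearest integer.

Bank i lends (1 − rr)^i of the original deposit: Bank 1 lends 688.4·0.8960 = 616.8064, Bank 2 lends 688.4·0.8960² ≈ 552.6585, and so on.
Summing a geometric series: total = 688.4·[0.8960·(1 − 0.8960^4) / (1 − 0.8960)] ≈ 2108.3301 billion.

2108 billion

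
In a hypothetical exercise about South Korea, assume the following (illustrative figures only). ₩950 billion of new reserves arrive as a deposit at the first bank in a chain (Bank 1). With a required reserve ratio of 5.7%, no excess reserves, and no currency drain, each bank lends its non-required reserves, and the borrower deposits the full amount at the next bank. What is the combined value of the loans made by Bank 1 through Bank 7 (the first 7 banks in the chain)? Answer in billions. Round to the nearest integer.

₩5295 billion

Bank i lends (1 − rr)^i of the original deposit: Bank 1 lends 950·0.9430 = 895.8500, Bank 2 lends 950·0.9430² ≈ 844.7865, and so on.
Summing a geometric series: total = 950·[0.9430·(1 − 0.9430^7) / (1 − 0.9430)] ≈ 5294.8773 billion.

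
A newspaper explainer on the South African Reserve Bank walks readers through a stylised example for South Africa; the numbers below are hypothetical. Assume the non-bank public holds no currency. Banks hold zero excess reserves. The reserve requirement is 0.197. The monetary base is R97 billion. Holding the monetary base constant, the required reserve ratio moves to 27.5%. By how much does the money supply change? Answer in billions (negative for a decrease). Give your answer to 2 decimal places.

-139.66 billion

Initially m₁ = 1 / (0.197) ≈ 5.07614, so M₁ = 5.07614 × 97 ≈ 492.3856 billion.
After the change m₂ = 1 / (0.275) ≈ 3.63636, so M₂ = 3.63636 × 97 ≈ 352.7269 billion.
ΔM = M₂ − M₁ = 352.7269 − 492.3856 = -139.6587 billion.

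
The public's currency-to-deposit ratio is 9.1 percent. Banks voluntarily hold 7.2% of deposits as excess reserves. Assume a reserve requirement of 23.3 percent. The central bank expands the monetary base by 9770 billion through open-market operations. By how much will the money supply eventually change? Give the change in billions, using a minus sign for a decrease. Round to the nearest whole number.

The money multiplier is m = (1 + c) / (rr + e + c) = (1 + 0.091) / (0.233 + 0.072 + 0.091) ≈ 2.75505.
The purchase adds 9770 billion of base, so ΔM = m × ΔMB = 2.75505 × (+9770) = 26916.8385 billion.

26917 billion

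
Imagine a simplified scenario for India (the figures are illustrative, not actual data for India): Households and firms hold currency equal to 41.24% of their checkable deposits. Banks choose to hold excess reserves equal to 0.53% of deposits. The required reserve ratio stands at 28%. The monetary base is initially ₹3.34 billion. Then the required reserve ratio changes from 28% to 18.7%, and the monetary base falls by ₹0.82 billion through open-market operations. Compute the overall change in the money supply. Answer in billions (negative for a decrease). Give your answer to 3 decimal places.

Before: m₁ = (1 + 0.4124) / (0.28 + 0.0053 + 0.4124) ≈ 2.02437, MB₁ = 3.34, so M₁ = 2.02437 × 3.34 ≈ 6.7614 billion.
After: m₂ = (1 + 0.4124) / (0.187 + 0.0053 + 0.4124) ≈ 2.33570, MB₂ = 3.34 − 0.82 = 2.52, so M₂ = 2.33570 × 2.52 ≈ 5.886 billion.
ΔM = M₂ − M₁ = 5.886 − 6.7614 = -0.8754 billion.

-0.875 billion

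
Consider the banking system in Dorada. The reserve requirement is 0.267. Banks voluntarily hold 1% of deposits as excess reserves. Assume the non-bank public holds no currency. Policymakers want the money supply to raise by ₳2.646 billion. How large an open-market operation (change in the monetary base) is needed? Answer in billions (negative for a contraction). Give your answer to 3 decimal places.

The money multiplier is m = 1 / (rr + e) = 1 / (0.267 + 0.01) ≈ 3.61011.
ΔMB = ΔM / m = (+2.646) / 3.61011 ≈ 0.7329 billion.

₳0.733 billion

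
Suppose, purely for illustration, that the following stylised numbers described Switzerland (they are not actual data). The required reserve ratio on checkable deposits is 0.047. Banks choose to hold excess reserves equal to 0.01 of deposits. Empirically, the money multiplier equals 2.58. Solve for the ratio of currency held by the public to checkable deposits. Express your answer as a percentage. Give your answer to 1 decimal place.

54.0%

Using m = 2.58. From m = (1 + c)/(c + rr + e), rearranging gives 1 + c = m·(c + rr + e), so c·(1 − m) = m·(rr + e) − 1.
Hence c = [m·(rr + e) − 1]/(1 − m) = [2.58 × (0.047 + 0.01) − 1] / (1 − 2.58) ≈ 0.539835.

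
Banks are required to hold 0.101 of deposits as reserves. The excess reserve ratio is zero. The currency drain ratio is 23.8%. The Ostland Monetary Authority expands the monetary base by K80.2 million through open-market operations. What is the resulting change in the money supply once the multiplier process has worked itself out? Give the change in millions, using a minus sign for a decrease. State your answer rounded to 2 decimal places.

K292.88 million

The money multiplier is m = (1 + c) / (rr + c) = (1 + 0.238) / (0.101 + 0.238) ≈ 3.65192.
The purchase adds 80.2 million of base, so ΔM = m × ΔMB = 3.65192 × (+80.2) ≈ 292.884 million.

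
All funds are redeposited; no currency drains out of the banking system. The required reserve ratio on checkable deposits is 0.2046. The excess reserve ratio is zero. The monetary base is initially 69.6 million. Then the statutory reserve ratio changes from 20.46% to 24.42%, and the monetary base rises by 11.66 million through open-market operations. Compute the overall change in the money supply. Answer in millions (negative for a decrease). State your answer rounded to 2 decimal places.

Before: m₁ = 1 / (0.2046) ≈ 4.88759, MB₁ = 69.6, so M₁ = 4.88759 × 69.6 ≈ 340.1763 million.
After: m₂ = 1 / (0.2442) ≈ 4.09500, MB₂ = 69.6 + 11.66 = 81.26, so M₂ = 4.09500 × 81.26 = 332.7597 million.
ΔM = M₂ − M₁ = 332.7597 − 340.1763 = -7.4166 million.

-7.42 million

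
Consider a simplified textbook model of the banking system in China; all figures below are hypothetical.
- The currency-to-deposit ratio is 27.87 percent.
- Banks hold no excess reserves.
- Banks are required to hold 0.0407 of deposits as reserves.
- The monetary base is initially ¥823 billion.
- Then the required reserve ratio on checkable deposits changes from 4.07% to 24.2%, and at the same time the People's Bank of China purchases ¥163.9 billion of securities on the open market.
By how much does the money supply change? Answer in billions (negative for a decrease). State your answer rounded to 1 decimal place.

Before: m₁ = (1 + 0.2787) / (0.0407 + 0.2787) ≈ 4.00344, MB₁ = 823, so M₁ = 4.00344 × 823 ≈ 3294.8311 billion.
After: m₂ = (1 + 0.2787) / (0.242 + 0.2787) ≈ 2.45573, MB₂ = 823 + 163.9 = 986.9, so M₂ = 2.45573 × 986.9 ≈ 2423.5599 billion.
ΔM = M₂ − M₁ = 2423.5599 − 3294.8311 = -871.2712 billion.

-871.3 billion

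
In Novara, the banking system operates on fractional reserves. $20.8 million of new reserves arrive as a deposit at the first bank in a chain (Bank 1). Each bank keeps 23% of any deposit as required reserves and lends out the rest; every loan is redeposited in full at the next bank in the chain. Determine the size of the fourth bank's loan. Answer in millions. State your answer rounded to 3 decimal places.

Each bank lends a fraction (1 − rr) = 0.7700 of the deposit it receives, so Bank 4 receives 20.8·0.7700^3 and lends 20.8·0.7700^4 ≈ 7.3118 million.

$7.312 million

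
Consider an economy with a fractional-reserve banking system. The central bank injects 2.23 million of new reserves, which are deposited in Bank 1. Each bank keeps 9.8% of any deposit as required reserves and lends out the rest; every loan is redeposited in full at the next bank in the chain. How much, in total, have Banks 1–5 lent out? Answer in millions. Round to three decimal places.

Bank i lends (1 − rr)^i of the original deposit: Bank 1 lends 2.23·0.9020 ≈ 2.0115, Bank 2 lends 2.23·0.9020² ≈ 1.8143, and so on.
Summing a geometric series: total = 2.23·[0.9020·(1 − 0.9020^5) / (1 − 0.9020)] ≈ 8.2700 million.

8.270 million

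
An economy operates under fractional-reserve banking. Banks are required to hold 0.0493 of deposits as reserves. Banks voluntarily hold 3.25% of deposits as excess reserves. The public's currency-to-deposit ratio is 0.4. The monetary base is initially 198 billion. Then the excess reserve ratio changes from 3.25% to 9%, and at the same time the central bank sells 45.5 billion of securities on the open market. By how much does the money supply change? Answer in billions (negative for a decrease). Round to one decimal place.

Before: m₁ = (1 + 0.4) / (0.0493 + 0.0325 + 0.4) ≈ 2.90577, MB₁ = 198, so M₁ = 2.90577 × 198 ≈ 575.3425 billion.
After: m₂ = (1 + 0.4) / (0.0493 + 0.09 + 0.4) ≈ 2.59596, MB₂ = 198 − 45.5 = 152.5, so M₂ = 2.59596 × 152.5 = 395.8839 billion.
ΔM = M₂ − M₁ = 395.8839 − 575.3425 = -179.4586 billion.

-179.5 billion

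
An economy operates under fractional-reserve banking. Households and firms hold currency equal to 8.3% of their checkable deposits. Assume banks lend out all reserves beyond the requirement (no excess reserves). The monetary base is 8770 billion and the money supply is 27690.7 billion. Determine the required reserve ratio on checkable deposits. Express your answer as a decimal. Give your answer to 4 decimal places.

Using m = M/MB = 27690.7/8770 ≈ 3.157434. Since m = (1 + c)/(c + rr + e), the denominator satisfies c + rr + e = (1 + c)/m = (1 + 0.083) / 3.157434 ≈ 0.343000.
With c = 0.083 and e = 0, the required reserve ratio on checkable deposits is 0.343000 − 0.083 − 0 = 0.26.

0.2600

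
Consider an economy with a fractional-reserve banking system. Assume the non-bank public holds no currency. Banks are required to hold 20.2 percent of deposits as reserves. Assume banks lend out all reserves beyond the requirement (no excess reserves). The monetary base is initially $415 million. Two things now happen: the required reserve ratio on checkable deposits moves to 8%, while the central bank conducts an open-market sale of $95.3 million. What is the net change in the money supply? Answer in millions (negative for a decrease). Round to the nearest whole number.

$1942 million

Before: m₁ = 1 / (0.202) ≈ 4.9505, MB₁ = 415, so M₁ = 4.9505 × 415 = 2054.4575 million.
After: m₂ = 1 / (0.08) = 12.5, MB₂ = 415 − 95.3 = 319.7, so M₂ = 12.5 × 319.7 = 3996.25 million.
ΔM = M₂ − M₁ = 3996.25 − 2054.4575 = 1941.7925 million.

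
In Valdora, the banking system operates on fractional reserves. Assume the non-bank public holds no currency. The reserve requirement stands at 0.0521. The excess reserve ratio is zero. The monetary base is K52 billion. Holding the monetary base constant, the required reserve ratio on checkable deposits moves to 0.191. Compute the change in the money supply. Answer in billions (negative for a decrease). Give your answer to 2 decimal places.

Initially m₁ = 1 / (0.0521) ≈ 19.19386, so M₁ = 19.19386 × 52 ≈ 998.0807 billion.
After the change m₂ = 1 / (0.191) ≈ 5.23560, so M₂ = 5.23560 × 52 = 272.2512 billion.
ΔM = M₂ − M₁ = 272.2512 − 998.0807 = -725.8295 billion.

-725.83 billion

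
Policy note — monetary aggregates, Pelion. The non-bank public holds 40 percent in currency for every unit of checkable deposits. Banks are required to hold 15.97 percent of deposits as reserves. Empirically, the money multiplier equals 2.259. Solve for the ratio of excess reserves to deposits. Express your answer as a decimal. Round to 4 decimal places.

Using m = 2.259. Since m = (1 + c)/(c + rr + e), the denominator satisfies c + rr + e = (1 + c)/m = (1 + 0.4) / 2.259 ≈ 0.619743.
With c = 0.4 and rr = 0.1597, the ratio of excess reserves to deposits is 0.619743 − 0.4 − 0.1597 = 0.060043.

0.0600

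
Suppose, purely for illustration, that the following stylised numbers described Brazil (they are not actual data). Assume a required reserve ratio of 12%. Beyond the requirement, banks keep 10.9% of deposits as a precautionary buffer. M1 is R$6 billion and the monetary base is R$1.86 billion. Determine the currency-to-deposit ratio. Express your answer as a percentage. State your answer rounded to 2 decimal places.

11.74%

Using m = M/MB = 6/1.86 ≈ 3.225806. From m = (1 + c)/(c + rr + e), rearranging gives 1 + c = m·(c + rr + e), so c·(1 − m) = m·(rr + e) − 1.
Hence c = [m·(rr + e) − 1]/(1 − m) = [3.225806 × (0.12 + 0.109) − 1] / (1 − 3.225806) ≈ 0.117391.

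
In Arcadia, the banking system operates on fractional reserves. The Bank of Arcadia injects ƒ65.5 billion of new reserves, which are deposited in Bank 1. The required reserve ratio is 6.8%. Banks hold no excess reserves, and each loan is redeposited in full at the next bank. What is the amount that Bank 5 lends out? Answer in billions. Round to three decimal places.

ƒ46.060 billion

Each bank lends a fraction (1 − rr) = 0.9320 of the deposit it receives, so Bank 5 receives 65.5·0.9320^4 and lends 65.5·0.9320^5 ≈ 46.0597 billion.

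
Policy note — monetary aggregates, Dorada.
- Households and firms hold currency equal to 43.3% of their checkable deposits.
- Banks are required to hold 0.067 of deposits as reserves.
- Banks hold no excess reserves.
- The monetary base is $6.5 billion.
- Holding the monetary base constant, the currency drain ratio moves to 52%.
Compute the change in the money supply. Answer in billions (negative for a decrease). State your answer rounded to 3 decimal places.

-1.798 billion

Initially m₁ = (1 + 0.433) / (0.067 + 0.433) = 2.86600, so M₁ = 2.86600 × 6.5 = 18.629 billion.
After the change m₂ = (1 + 0.52) / (0.067 + 0.52) ≈ 2.58944, so M₂ = 2.58944 × 6.5 ≈ 16.8314 billion.
ΔM = M₂ − M₁ = 16.8314 − 18.629 = -1.7976 billion.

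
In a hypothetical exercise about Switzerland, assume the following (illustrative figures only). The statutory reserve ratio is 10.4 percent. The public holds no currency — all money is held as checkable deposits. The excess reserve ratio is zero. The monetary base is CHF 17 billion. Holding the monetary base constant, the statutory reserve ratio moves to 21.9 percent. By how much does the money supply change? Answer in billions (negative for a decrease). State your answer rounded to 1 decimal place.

-85.8 billion

Initially m₁ = 1 / (0.104) ≈ 9.6154, so M₁ = 9.6154 × 17 = 163.4618 billion.
After the change m₂ = 1 / (0.219) ≈ 4.5662, so M₂ = 4.5662 × 17 = 77.6254 billion.
ΔM = M₂ − M₁ = 77.6254 − 163.4618 = -85.8364 billion.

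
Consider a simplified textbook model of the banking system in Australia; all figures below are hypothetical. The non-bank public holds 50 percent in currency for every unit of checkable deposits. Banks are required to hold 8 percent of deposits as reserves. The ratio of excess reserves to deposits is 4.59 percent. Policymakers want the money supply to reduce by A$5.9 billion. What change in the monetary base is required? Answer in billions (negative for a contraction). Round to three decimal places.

-2.462 billion

The money multiplier is m = (1 + c) / (rr + e + c) = (1 + 0.5) / (0.08 + 0.0459 + 0.5) ≈ 2.39655.
ΔMB = ΔM / m = (−5.9) / 2.39655 ≈ -2.4619 billion.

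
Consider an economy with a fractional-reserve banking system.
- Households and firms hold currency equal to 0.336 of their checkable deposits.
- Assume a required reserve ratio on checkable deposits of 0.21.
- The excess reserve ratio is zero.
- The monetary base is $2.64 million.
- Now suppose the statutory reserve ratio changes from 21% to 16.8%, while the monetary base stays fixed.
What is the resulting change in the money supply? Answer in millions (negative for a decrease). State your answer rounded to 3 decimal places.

$0.538 million

Initially m₁ = (1 + 0.336) / (0.21 + 0.336) ≈ 2.44689, so M₁ = 2.44689 × 2.64 ≈ 6.4598 million.
After the change m₂ = (1 + 0.336) / (0.168 + 0.336) ≈ 2.65079, so M₂ = 2.65079 × 2.64 ≈ 6.9981 million.
ΔM = M₂ − M₁ = 6.9981 − 6.4598 = 0.5383 million.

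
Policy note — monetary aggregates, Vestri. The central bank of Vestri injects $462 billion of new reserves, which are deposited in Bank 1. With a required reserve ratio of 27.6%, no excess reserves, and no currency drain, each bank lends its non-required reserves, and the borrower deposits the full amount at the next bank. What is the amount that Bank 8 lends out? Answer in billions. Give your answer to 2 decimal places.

Each bank lends a fraction (1 − rr) = 0.7240 of the deposit it receives, so Bank 8 receives 462·0.7240^7 and lends 462·0.7240^8 ≈ 34.8779 billion.

$34.88 billion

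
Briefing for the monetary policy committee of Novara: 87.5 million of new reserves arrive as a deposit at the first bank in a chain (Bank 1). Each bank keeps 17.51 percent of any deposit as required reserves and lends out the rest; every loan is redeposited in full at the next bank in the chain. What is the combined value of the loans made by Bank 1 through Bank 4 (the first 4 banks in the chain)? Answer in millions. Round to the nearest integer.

Bank i lends (1 − rr)^i of the original deposit: Bank 1 lends 87.5·0.8249 ≈ 72.1787, Bank 2 lends 87.5·0.8249² ≈ 59.5403, and so on.
Summing a geometric series: total = 87.5·[0.8249·(1 − 0.8249^4) / (1 − 0.8249)] ≈ 221.3485 million.

221 million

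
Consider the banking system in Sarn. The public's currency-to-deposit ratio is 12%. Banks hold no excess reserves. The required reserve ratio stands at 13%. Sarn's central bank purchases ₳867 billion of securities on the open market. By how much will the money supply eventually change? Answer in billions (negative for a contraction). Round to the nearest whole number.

₳3884 billion

The money multiplier is m = (1 + c) / (rr + c) = (1 + 0.12) / (0.13 + 0.12) = 4.48.
The purchase adds 867 billion of base, so ΔM = m × ΔMB = 4.48 × (+867) = 3884.16 billion.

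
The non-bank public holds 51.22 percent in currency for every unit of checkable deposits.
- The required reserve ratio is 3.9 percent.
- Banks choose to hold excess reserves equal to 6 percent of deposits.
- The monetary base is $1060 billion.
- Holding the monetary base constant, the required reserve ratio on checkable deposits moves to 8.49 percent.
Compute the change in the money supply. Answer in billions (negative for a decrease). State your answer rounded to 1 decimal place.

-183.2 billion

Initially m₁ = (1 + 0.5122) / (0.039 + 0.06 + 0.5122) ≈ 2.474149, so M₁ = 2.474149 × 1060 ≈ 2622.5979 billion.
After the change m₂ = (1 + 0.5122) / (0.0849 + 0.06 + 0.5122) = 2.301324, so M₂ = 2.301324 × 1060 ≈ 2439.4034 billion.
ΔM = M₂ − M₁ = 2439.4034 − 2622.5979 = -183.1945 billion.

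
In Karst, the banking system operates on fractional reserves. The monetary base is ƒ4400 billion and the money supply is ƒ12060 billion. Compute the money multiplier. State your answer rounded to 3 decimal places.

The money multiplier is m = M / MB = 12060 / 4400 ≈ 2.74091.

2.741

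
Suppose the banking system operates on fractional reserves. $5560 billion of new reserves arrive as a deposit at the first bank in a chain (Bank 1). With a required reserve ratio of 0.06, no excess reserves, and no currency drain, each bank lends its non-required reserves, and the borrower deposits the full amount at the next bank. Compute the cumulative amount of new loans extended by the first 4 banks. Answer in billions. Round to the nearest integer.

$19098 billion

Bank i lends (1 − rr)^i of the original deposit: Bank 1 lends 5560·0.9400 = 5226.4000, Bank 2 lends 5560·0.9400² = 4912.8160, and so on.
Summing a geometric series: total = 5560·[0.9400·(1 − 0.9400^4) / (1 − 0.9400)] ≈ 19098.2273 billion.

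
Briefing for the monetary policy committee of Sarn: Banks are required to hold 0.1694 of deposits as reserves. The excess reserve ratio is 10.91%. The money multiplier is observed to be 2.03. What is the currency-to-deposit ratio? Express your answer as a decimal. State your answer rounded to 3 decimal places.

0.422

Using m = 2.03. From m = (1 + c)/(c + rr + e), rearranging gives 1 + c = m·(c + rr + e), so c·(1 − m) = m·(rr + e) − 1.
Hence c = [m·(rr + e) − 1]/(1 − m) = [2.03 × (0.1694 + 0.1091) − 1] / (1 − 2.03) ≈ 0.421985.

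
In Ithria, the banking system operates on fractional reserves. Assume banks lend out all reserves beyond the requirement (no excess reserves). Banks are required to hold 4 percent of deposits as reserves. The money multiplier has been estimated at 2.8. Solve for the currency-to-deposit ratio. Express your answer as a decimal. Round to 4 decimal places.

0.4933

Using m = 2.8. From m = (1 + c)/(c + rr + e), rearranging gives 1 + c = m·(c + rr + e), so c·(1 − m) = m·(rr + e) − 1.
Hence c = [m·(rr + e) − 1]/(1 − m) = [2.8 × (0.04 + 0) − 1] / (1 − 2.8) ≈ 0.493333.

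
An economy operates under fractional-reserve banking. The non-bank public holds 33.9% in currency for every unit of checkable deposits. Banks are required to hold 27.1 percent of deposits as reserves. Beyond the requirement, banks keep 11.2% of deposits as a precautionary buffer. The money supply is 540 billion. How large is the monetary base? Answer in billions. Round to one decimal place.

The money multiplier is m = (1 + c) / (rr + e + c) = (1 + 0.339) / (0.271 + 0.112 + 0.339) ≈ 1.85457.
MB = M / m = 540 / 1.85457 ≈ 291.1726 billion.

291.2 billion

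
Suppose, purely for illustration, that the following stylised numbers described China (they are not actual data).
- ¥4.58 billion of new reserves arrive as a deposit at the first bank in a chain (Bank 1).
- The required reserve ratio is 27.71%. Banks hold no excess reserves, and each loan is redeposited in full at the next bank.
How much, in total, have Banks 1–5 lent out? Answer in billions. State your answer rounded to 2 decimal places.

Bank i lends (1 − rr)^i of the original deposit: Bank 1 lends 4.58·0.7229 ≈ 3.3109, Bank 2 lends 4.58·0.7229² ≈ 2.3934, and so on.
Summing a geometric series: total = 4.58·[0.7229·(1 − 0.7229^5) / (1 − 0.7229)] ≈ 9.5895 billion.

¥9.59 billion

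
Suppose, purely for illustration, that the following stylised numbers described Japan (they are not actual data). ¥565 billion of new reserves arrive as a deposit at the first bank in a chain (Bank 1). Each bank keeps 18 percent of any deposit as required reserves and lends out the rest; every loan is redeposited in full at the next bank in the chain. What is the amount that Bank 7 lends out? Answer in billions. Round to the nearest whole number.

Each bank lends a fraction (1 − rr) = 0.8200 of the deposit it receives, so Bank 7 receives 565·0.8200^6 and lends 565·0.8200^7 ≈ 140.8463 billion.

¥141 billion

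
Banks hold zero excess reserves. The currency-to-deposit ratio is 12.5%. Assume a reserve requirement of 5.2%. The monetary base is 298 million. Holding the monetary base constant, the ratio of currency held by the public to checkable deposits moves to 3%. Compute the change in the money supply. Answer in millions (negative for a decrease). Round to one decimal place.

1849.1 million

Initially m₁ = (1 + 0.125) / (0.052 + 0.125) ≈ 6.35593, so M₁ = 6.35593 × 298 ≈ 1894.0671 million.
After the change m₂ = (1 + 0.03) / (0.052 + 0.03) ≈ 12.56098, so M₂ = 12.56098 × 298 ≈ 3743.172 million.
ΔM = M₂ − M₁ = 3743.172 − 1894.0671 = 1849.1049 million.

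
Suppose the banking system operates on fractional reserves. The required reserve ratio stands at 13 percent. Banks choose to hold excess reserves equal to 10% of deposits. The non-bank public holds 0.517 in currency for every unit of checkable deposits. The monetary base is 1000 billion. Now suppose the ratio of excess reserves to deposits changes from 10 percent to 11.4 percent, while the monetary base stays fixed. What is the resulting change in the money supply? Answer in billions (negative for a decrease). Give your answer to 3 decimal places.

Initially m₁ = (1 + 0.517) / (0.13 + 0.1 + 0.517) ≈ 2.0307898, so M₁ = 2.0307898 × 1000 = 2030.7898 billion.
After the change m₂ = (1 + 0.517) / (0.13 + 0.114 + 0.517) ≈ 1.9934297, so M₂ = 1.9934297 × 1000 = 1993.4297 billion.
ΔM = M₂ − M₁ = 1993.4297 − 2030.7898 = -37.3601 billion.

-37.360 billion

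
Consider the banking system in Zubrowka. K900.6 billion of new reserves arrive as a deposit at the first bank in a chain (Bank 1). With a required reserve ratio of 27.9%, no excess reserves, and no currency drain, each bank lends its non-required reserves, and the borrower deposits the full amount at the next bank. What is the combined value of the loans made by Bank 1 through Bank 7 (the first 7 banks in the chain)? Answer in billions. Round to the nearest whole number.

K2092 billion

Bank i lends (1 − rr)^i of the original deposit: Bank 1 lends 900.6·0.7210 = 649.3326, Bank 2 lends 900.6·0.7210² ≈ 468.1688, and so on.
Summing a geometric series: total = 900.6·[0.7210·(1 − 0.7210^7) / (1 − 0.7210)] ≈ 2091.6297 billion.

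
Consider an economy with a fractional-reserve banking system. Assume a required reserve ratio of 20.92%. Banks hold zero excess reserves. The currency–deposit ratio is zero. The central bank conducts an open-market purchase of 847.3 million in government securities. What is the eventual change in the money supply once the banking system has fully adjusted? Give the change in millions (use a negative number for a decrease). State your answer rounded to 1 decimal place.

4050.2 million

The simple money multiplier is m = 1/rr = 1/0.2092 ≈ 4.78011.
An open-market purchase increases the monetary base by 847.3 million, so ΔM = m × ΔMB = 4.78011 × 847.3 ≈ 4050.1872 million.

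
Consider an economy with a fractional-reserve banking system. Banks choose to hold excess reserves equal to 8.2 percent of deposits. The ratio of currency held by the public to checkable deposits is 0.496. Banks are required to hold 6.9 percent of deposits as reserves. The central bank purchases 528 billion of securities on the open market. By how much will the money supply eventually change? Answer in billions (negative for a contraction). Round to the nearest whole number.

The money multiplier is m = (1 + c) / (rr + e + c) = (1 + 0.496) / (0.069 + 0.082 + 0.496) ≈ 2.3122.
The purchase adds 528 billion of base, so ΔM = m × ΔMB = 2.3122 × (+528) = 1220.8416 billion.

1221 billion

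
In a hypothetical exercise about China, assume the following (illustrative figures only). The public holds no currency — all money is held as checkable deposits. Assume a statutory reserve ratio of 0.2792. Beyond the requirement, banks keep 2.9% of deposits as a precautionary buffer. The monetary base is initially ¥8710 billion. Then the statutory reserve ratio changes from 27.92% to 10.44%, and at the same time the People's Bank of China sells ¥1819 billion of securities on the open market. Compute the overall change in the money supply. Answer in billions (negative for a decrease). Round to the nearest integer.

Before: m₁ = 1 / (0.2792 + 0.029) ≈ 3.24465, MB₁ = 8710, so M₁ = 3.24465 × 8710 = 28260.9015 billion.
After: m₂ = 1 / (0.1044 + 0.029) ≈ 7.49625, MB₂ = 8710 − 1819 = 6891, so M₂ = 7.49625 × 6891 ≈ 51656.6588 billion.
ΔM = M₂ − M₁ = 51656.6588 − 28260.9015 = 23395.7573 billion.

¥23396 billion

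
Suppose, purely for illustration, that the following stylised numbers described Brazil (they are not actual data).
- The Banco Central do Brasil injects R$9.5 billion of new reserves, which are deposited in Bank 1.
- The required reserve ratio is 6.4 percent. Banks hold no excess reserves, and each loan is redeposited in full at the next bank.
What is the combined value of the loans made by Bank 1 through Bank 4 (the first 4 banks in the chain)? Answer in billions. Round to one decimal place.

R$32.3 billion

Bank i lends (1 − rr)^i of the original deposit: Bank 1 lends 9.5·0.9360 = 8.8920, Bank 2 lends 9.5·0.9360² ≈ 8.3229, and so on.
Summing a geometric series: total = 9.5·[0.9360·(1 − 0.9360^4) / (1 − 0.9360)] ≈ 32.2968 billion.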